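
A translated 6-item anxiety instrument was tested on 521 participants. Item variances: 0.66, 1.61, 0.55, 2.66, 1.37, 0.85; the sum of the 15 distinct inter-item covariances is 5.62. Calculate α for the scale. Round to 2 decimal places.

α = 0.71

Σσᵢ² = 0.66 + 1.61 + 0.55 + 2.66 + 1.37 + 0.85 = 7.70
Sum of distinct covariances = 5.62
Var(T) = Σσᵢ² + 2·Σcov = 7.70 + 2 × 5.62 = 18.94
α = (6/5)·(1 − 7.70/18.94) = 0.71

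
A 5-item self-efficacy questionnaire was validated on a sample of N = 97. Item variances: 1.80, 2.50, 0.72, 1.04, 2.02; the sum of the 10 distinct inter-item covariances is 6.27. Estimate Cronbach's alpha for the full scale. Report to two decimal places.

sum of item variances = 1.80 + 2.50 + 0.72 + 1.04 + 2.02 = 8.08
Sum of distinct covariances = 6.27
σ²_T = sum of item variances + 2·Σcov = 8.08 + 2 × 6.27 = 20.62
α = (5/4)·(1 − 8.08/20.62) = 0.76

Cronbach's alpha = 0.76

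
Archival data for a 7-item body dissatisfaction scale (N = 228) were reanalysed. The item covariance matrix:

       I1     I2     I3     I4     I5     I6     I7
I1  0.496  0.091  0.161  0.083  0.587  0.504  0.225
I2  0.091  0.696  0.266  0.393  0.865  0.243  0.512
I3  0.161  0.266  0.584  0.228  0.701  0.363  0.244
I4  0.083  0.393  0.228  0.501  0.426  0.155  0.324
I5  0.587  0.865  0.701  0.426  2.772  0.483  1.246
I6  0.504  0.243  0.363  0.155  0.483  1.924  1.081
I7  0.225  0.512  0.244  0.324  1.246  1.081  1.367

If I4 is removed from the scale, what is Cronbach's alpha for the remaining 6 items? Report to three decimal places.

Remaining items: I1, I2, I3, I5, I6, I7 (k = 6).
Σσᵢ² = 0.496 + 0.696 + 0.584 + 2.772 + 1.924 + 1.367 = 7.839
σ²_total = 7.839 + 2 × 7.572 = 22.983
α (item deleted) = (6/5)·(1 − 7.839/22.983) = 0.791

Cronbach's alpha = 0.791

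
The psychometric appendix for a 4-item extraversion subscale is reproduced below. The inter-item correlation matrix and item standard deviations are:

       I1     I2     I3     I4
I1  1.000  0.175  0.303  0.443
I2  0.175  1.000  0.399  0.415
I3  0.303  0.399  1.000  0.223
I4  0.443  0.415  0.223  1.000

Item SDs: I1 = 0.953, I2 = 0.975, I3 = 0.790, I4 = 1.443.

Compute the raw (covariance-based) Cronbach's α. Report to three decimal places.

Σσ²ᵢ = 0.953² + 0.975² + 0.790² + 1.443² = 4.5652
Covariances σ_ij = r_ij · s_i · s_j:
  σ(I1,I2) = 0.175 × 0.953 × 0.975 = 0.1626
  σ(I1,I3) = 0.303 × 0.953 × 0.790 = 0.2281
  σ(I1,I4) = 0.443 × 0.953 × 1.443 = 0.6092
  σ(I2,I3) = 0.399 × 0.975 × 0.790 = 0.3073
  σ(I2,I4) = 0.415 × 0.975 × 1.443 = 0.5839
  σ(I3,I4) = 0.223 × 0.790 × 1.443 = 0.2542
σ²_T = Σσ²ᵢ + 2·Σσ_ij = 4.5652 + 2 × 2.1453 = 8.8558
α = (4/3)·(1 − 4.5652/8.8558) = 0.646

Cronbach's α = 0.646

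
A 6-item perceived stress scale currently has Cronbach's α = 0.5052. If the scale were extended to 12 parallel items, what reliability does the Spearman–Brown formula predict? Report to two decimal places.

predicted reliability = 0.67

Length factor m = 12/6 = 2.0000
α' = m·α / (1 + (m−1)·α)
   = 12/6 × 0.5052 / (1 + (12/6 − 1) × 0.5052)
   = 1.0104 / 1.5052 = 0.67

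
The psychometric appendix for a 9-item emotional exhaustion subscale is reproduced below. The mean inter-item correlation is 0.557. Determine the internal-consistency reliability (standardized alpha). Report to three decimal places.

standardized alpha = 0.919

Standardized α = k·r̄ / (1 + (k−1)·r̄) = 9 × 0.557 / (1 + 8 × 0.557)
  = 5.0130 / 5.4560 = 0.919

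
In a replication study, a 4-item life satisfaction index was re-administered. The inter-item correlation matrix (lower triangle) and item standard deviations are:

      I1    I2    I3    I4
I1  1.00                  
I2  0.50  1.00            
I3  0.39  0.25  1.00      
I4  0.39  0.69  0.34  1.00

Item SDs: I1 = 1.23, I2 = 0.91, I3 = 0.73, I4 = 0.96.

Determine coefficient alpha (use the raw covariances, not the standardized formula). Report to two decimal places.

coefficient alpha = 0.74

Σσ²ᵢ = 1.23² + 0.91² + 0.73² + 0.96² = 3.7955
Covariances σ_ij = r_ij · s_i · s_j:
  σ(I1,I2) = 0.50 × 1.23 × 0.91 = 0.5596
  σ(I1,I3) = 0.39 × 1.23 × 0.73 = 0.3502
  σ(I1,I4) = 0.39 × 1.23 × 0.96 = 0.4605
  σ(I2,I3) = 0.25 × 0.91 × 0.73 = 0.1661
  σ(I2,I4) = 0.69 × 0.91 × 0.96 = 0.6028
  σ(I3,I4) = 0.34 × 0.73 × 0.96 = 0.2383
σ²_T = Σσ²ᵢ + 2·Σσ_ij = 3.7955 + 2 × 2.3775 = 8.5505
α = (4/3)·(1 − 3.7955/8.5505) = 0.74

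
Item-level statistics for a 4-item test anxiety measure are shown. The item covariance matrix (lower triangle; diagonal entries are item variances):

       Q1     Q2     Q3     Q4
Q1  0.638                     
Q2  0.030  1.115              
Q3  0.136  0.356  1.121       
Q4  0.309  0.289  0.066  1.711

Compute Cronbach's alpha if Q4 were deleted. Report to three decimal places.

α = 0.400

Remaining items: Q1, Q2, Q3 (k = 3).
Σσᵢ² = 0.638 + 1.115 + 1.121 = 2.874
σ²_T = 2.874 + 2 × 0.522 = 3.918
α (item deleted) = (3/2)·(1 − 2.874/3.918) = 0.400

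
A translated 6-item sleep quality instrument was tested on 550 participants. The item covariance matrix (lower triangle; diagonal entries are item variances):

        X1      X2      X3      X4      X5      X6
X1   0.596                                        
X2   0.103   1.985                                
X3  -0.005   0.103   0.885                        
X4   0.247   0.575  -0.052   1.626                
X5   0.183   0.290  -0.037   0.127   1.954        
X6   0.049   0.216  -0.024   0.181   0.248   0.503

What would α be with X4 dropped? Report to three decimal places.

α = 0.344

Remaining items: X1, X2, X3, X5, X6 (k = 5).
Σσ²ᵢ = 0.596 + 1.985 + 0.885 + 1.954 + 0.503 = 5.923
total variance = 5.923 + 2 × 1.126 = 8.175
α (item deleted) = (5/4)·(1 − 5.923/8.175) = 0.344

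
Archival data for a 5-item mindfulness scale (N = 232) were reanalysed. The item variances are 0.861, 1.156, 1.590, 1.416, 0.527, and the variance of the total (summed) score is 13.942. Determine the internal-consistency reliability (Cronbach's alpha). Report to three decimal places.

Cronbach's alpha = 0.752

Σσ²ᵢ = 0.861 + 1.156 + 1.590 + 1.416 + 0.527 = 5.550
α = (k/(k−1))·(1 − Σσ²ᵢ/σ²_total) = (5/4)·(1 − 5.550/13.942) = 0.752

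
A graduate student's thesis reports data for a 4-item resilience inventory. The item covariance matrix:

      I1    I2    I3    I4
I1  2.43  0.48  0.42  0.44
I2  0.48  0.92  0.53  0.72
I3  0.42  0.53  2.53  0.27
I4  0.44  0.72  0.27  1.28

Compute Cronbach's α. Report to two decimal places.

α = 0.59

Σσ²ᵢ = 2.43 + 0.92 + 2.53 + 1.28 = 7.16
Sum of off-diagonal covariances = 2.86
Var(T) = 7.16 + 2 × 2.86 = 12.88
α = (k/(k−1))·(1 − Σσ²ᵢ/Var(T)) = (4/3)·(1 − 7.16/12.88) = 0.59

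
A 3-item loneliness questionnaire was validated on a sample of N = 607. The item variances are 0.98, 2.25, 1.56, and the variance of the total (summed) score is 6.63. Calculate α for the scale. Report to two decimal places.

α = 0.42

sum of item variances = 0.98 + 2.25 + 1.56 = 4.79
α = (k/(k−1))·(1 − sum of item variances/total variance) = (3/2)·(1 − 4.79/6.63) = 0.42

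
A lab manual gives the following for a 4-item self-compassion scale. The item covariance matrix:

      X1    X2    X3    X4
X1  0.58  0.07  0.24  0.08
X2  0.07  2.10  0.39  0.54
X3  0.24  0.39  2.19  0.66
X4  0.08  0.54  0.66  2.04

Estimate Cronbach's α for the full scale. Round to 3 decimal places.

Σσᵢ² = 0.58 + 2.10 + 2.19 + 2.04 = 6.91
Sum of off-diagonal covariances = 1.98
total variance = 6.91 + 2 × 1.98 = 10.87
α = (k/(k−1))·(1 − Σσᵢ²/total variance) = (4/3)·(1 − 6.91/10.87) = 0.486

Cronbach's α = 0.486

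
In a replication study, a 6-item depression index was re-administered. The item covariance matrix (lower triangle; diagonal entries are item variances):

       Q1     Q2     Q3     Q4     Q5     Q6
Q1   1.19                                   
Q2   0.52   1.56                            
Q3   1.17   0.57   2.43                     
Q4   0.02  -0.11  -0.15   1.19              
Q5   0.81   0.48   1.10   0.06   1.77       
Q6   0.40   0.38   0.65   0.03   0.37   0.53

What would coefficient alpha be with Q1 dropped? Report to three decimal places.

coefficient alpha = 0.593

Remaining items: Q2, Q3, Q4, Q5, Q6 (k = 5).
sum of item variances = 1.56 + 2.43 + 1.19 + 1.77 + 0.53 = 7.48
σ²_total = 7.48 + 2 × 3.38 = 14.24
α (item deleted) = (5/4)·(1 − 7.48/14.24) = 0.593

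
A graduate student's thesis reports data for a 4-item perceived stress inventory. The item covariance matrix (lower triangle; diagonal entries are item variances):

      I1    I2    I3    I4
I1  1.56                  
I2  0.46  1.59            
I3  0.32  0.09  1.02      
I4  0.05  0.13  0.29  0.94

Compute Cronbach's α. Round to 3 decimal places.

Cronbach's α = 0.459

ΣVar(i) = 1.56 + 1.59 + 1.02 + 0.94 = 5.11
Sum of the distinct covariances = 1.34
Var(T) = 5.11 + 2 × 1.34 = 7.79
α = (k/(k−1))·(1 − ΣVar(i)/Var(T)) = (4/3)·(1 − 5.11/7.79) = 0.459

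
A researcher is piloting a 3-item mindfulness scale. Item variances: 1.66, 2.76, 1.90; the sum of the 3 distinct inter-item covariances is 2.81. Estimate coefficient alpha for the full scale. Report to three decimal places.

coefficient alpha = 0.706

sum of item variances = 1.66 + 2.76 + 1.90 = 6.32
Sum of distinct covariances = 2.81
total variance = sum of item variances + 2·Σcov = 6.32 + 2 × 2.81 = 11.94
α = (3/2)·(1 − 6.32/11.94) = 0.706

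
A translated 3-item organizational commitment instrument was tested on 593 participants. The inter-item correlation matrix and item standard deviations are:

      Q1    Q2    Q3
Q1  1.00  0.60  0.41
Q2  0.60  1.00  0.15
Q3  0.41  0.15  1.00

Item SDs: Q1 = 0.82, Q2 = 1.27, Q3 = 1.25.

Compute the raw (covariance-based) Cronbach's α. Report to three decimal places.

Cronbach's α = 0.600

Σσ²ᵢ = 0.82² + 1.27² + 1.25² = 3.8478
Covariances σ_ij = r_ij · s_i · s_j:
  σ(Q1,Q2) = 0.60 × 0.82 × 1.27 = 0.6248
  σ(Q1,Q3) = 0.41 × 0.82 × 1.25 = 0.4202
  σ(Q2,Q3) = 0.15 × 1.27 × 1.25 = 0.2381
σ²_T = Σσ²ᵢ + 2·Σσ_ij = 3.8478 + 2 × 1.2831 = 6.4140
α = (3/2)·(1 − 3.8478/6.4140) = 0.600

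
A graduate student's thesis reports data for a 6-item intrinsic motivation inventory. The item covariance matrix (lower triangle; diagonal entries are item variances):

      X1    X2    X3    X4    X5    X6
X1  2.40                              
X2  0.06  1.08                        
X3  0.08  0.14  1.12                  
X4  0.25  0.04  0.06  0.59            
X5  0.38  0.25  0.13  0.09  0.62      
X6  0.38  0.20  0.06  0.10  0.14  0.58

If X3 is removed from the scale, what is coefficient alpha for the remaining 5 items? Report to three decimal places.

Remaining items: X1, X2, X4, X5, X6 (k = 5).
sum of item variances = 2.40 + 1.08 + 0.59 + 0.62 + 0.58 = 5.27
total variance = 5.27 + 2 × 1.89 = 9.05
α (item deleted) = (5/4)·(1 − 5.27/9.05) = 0.522

coefficient alpha = 0.522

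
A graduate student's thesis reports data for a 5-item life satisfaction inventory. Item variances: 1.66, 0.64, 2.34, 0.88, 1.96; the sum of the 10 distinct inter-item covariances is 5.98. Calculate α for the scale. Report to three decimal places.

ΣVar(i) = 1.66 + 0.64 + 2.34 + 0.88 + 1.96 = 7.48
Sum of distinct covariances = 5.98
σ²_T = ΣVar(i) + 2·Σcov = 7.48 + 2 × 5.98 = 19.44
α = (5/4)·(1 − 7.48/19.44) = 0.769

α = 0.769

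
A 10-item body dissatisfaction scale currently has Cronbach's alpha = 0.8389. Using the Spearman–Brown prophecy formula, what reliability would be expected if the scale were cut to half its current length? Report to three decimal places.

predicted reliability = 0.723

Length factor m = 1/2
α' = m·α / (1 − (1−m)·α)
   = 1/2 × 0.8389 / (1 − (1 − 1/2) × 0.8389)
   = 0.4194 / 0.5806 = 0.723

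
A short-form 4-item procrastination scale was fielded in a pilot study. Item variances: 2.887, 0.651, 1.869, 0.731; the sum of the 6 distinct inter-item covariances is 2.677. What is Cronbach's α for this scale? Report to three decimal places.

α = 0.621

Σσᵢ² = 2.887 + 0.651 + 1.869 + 0.731 = 6.138
Sum of distinct covariances = 2.677
total variance = Σσᵢ² + 2·Σcov = 6.138 + 2 × 2.677 = 11.492
α = (4/3)·(1 − 6.138/11.492) = 0.621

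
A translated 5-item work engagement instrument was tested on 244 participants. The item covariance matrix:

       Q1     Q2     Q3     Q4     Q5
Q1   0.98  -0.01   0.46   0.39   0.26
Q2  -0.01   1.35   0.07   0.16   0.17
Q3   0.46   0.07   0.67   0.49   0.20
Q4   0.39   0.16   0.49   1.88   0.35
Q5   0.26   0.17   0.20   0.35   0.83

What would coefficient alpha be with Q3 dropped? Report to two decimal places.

coefficient alpha = 0.46

Remaining items: Q1, Q2, Q4, Q5 (k = 4).
Σσᵢ² = 0.98 + 1.35 + 1.88 + 0.83 = 5.04
σ²_total = 5.04 + 2 × 1.32 = 7.68
α (item deleted) = (4/3)·(1 − 5.04/7.68) = 0.46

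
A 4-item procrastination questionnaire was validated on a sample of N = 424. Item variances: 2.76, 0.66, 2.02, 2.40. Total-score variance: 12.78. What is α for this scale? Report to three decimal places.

ΣVar(i) = 2.76 + 0.66 + 2.02 + 2.40 = 7.84
α = (k/(k−1))·(1 − ΣVar(i)/total variance) = (4/3)·(1 − 7.84/12.78) = 0.515

α = 0.515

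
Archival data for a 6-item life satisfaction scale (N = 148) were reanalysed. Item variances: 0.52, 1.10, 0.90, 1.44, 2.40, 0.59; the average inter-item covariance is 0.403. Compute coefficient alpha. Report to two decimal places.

α = 0.76

Σσᵢ² = 0.52 + 1.10 + 0.90 + 1.44 + 2.40 + 0.59 = 6.95
Sum of the 15 distinct covariances = 15 × 0.403 = 6.045
total variance = Σσᵢ² + 2·Σcov = 6.95 + 2 × 6.045 = 19.040
α = (6/5)·(1 − 6.95/19.040) = 0.76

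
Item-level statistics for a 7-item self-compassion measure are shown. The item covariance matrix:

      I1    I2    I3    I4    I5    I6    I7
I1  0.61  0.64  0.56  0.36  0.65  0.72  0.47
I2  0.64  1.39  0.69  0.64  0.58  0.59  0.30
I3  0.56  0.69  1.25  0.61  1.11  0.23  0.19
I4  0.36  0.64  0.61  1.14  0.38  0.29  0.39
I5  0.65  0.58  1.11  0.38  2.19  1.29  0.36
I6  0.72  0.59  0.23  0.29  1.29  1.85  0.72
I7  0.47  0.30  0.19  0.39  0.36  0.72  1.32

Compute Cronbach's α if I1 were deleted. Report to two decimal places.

α = 0.78

Remaining items: I2, I3, I4, I5, I6, I7 (k = 6).
sum of item variances = 1.39 + 1.25 + 1.14 + 2.19 + 1.85 + 1.32 = 9.14
total variance = 9.14 + 2 × 8.37 = 25.88
α (item deleted) = (6/5)·(1 − 9.14/25.88) = 0.78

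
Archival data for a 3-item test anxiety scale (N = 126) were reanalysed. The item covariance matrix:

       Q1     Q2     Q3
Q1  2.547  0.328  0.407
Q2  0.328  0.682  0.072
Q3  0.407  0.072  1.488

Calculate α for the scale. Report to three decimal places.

Σσᵢ² = 2.547 + 0.682 + 1.488 = 4.717
Sum of off-diagonal covariances = 0.807
σ²_T = 4.717 + 2 × 0.807 = 6.331
α = (k/(k−1))·(1 − Σσᵢ²/σ²_T) = (3/2)·(1 − 4.717/6.331) = 0.382

α = 0.382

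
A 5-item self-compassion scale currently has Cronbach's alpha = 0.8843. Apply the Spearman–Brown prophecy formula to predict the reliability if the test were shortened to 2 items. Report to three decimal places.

Length factor m = 2/5 = 0.4000
α' = m·α / (1 − (1−m)·α)
   = 2/5 × 0.8843 / (1 − (1 − 2/5) × 0.8843)
   = 0.3537 / 0.4694 = 0.754

predicted reliability = 0.754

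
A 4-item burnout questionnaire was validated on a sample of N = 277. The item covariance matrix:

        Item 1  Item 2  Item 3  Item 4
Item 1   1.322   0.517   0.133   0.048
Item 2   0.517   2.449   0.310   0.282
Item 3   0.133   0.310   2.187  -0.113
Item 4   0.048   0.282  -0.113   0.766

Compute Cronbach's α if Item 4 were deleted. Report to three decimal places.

Cronbach's α = 0.366

Remaining items: Item 1, Item 2, Item 3 (k = 3).
sum of item variances = 1.322 + 2.449 + 2.187 = 5.958
σ²_T = 5.958 + 2 × 0.960 = 7.878
α (item deleted) = (3/2)·(1 − 5.958/7.878) = 0.366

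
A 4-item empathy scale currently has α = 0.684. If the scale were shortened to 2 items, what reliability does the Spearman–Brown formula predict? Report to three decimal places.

Length factor m = 2/4 = 0.5000
α' = m·α / (1 − (1−m)·α)
   = 2/4 × 0.684 / (1 − (1 − 2/4) × 0.684)
   = 0.3420 / 0.6580 = 0.520

predicted reliability = 0.520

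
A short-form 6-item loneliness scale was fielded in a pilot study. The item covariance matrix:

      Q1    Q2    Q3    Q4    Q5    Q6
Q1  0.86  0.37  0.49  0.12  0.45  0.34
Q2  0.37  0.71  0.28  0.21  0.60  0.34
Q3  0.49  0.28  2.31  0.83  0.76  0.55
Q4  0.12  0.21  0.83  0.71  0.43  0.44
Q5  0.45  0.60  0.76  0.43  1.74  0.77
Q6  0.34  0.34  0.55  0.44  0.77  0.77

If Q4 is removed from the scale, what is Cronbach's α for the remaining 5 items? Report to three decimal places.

Cronbach's α = 0.760

Remaining items: Q1, Q2, Q3, Q5, Q6 (k = 5).
sum of item variances = 0.86 + 0.71 + 2.31 + 1.74 + 0.77 = 6.39
total variance = 6.39 + 2 × 4.95 = 16.29
α (item deleted) = (5/4)·(1 − 6.39/16.29) = 0.760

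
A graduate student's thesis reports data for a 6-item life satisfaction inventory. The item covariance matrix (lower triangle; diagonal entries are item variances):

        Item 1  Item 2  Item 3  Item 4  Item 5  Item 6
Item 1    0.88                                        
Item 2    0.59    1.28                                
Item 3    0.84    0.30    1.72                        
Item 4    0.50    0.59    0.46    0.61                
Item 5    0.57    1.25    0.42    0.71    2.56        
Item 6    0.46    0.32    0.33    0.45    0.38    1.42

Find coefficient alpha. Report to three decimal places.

Σσ²ᵢ = 0.88 + 1.28 + 1.72 + 0.61 + 2.56 + 1.42 = 8.47
Sum of off-diagonal covariances = 8.17
Var(T) = 8.47 + 2 × 8.17 = 24.81
α = (k/(k−1))·(1 − Σσ²ᵢ/Var(T)) = (6/5)·(1 − 8.47/24.81) = 0.790

coefficient alpha = 0.790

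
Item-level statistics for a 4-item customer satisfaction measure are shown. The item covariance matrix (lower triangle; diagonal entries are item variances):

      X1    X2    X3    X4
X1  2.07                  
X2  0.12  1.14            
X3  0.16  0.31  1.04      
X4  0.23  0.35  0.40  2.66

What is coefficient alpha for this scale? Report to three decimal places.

coefficient alpha = 0.417

sum of item variances = 2.07 + 1.14 + 1.04 + 2.66 = 6.91
Σ_{i<j} σ_ij = 1.57
σ²_T = 6.91 + 2 × 1.57 = 10.05
α = (k/(k−1))·(1 − sum of item variances/σ²_T) = (4/3)·(1 − 6.91/10.05) = 0.417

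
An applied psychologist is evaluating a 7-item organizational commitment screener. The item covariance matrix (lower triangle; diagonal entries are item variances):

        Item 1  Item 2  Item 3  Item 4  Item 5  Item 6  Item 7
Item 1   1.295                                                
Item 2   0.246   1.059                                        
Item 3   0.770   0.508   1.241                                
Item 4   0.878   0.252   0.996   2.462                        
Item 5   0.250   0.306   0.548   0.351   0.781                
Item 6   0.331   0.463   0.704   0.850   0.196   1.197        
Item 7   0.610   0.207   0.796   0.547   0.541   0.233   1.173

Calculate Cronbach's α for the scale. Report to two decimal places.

α = 0.81

sum of item variances = 1.295 + 1.059 + 1.241 + 2.462 + 0.781 + 1.197 + 1.173 = 9.208
Sum of the distinct covariances = 10.583
σ²_total = 9.208 + 2 × 10.583 = 30.374
α = (k/(k−1))·(1 − sum of item variances/σ²_total) = (7/6)·(1 − 9.208/30.374) = 0.81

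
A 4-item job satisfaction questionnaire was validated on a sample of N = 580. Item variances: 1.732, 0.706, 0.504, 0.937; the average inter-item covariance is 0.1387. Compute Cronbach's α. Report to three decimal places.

α = 0.400

ΣVar(i) = 1.732 + 0.706 + 0.504 + 0.937 = 3.879
Sum of the 6 distinct covariances = 6 × 0.1387 = 0.8322
σ²_T = ΣVar(i) + 2·Σcov = 3.879 + 2 × 0.8322 = 5.5434
α = (4/3)·(1 − 3.879/5.5434) = 0.400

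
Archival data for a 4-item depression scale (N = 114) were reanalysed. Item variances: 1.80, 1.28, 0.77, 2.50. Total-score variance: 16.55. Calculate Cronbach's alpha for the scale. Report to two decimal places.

Cronbach's alpha = 0.82

sum of item variances = 1.80 + 1.28 + 0.77 + 2.50 = 6.35
α = (k/(k−1))·(1 − sum of item variances/σ²_T) = (4/3)·(1 − 6.35/16.55) = 0.82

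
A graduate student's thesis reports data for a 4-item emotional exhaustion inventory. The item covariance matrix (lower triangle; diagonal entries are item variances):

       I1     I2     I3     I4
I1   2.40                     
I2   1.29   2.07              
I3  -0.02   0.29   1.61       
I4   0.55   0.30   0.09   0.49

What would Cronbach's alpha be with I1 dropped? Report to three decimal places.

Remaining items: I2, I3, I4 (k = 3).
sum of item variances = 2.07 + 1.61 + 0.49 = 4.17
Var(T) = 4.17 + 2 × 0.68 = 5.53
α (item deleted) = (3/2)·(1 − 4.17/5.53) = 0.369

α = 0.369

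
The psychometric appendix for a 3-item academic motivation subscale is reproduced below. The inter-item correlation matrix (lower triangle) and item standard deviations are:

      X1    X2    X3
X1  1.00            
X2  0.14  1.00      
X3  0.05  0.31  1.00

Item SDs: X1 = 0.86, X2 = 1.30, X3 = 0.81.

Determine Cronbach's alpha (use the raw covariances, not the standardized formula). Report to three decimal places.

Cronbach's alpha = 0.377

Σσ²ᵢ = 0.86² + 1.30² + 0.81² = 3.0857
Covariances σ_ij = r_ij · s_i · s_j:
  σ(X1,X2) = 0.14 × 0.86 × 1.30 = 0.1565
  σ(X1,X3) = 0.05 × 0.86 × 0.81 = 0.0348
  σ(X2,X3) = 0.31 × 1.30 × 0.81 = 0.3264
σ²_T = Σσ²ᵢ + 2·Σσ_ij = 3.0857 + 2 × 0.5177 = 4.1211
α = (3/2)·(1 − 3.0857/4.1211) = 0.377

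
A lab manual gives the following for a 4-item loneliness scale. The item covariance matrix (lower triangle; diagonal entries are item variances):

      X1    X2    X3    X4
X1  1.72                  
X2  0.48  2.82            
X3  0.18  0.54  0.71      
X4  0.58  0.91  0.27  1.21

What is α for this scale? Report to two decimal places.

α = 0.64

ΣVar(i) = 1.72 + 2.82 + 0.71 + 1.21 = 6.46
Sum of the distinct covariances = 2.96
Var(T) = 6.46 + 2 × 2.96 = 12.38
α = (k/(k−1))·(1 − ΣVar(i)/Var(T)) = (4/3)·(1 − 6.46/12.38) = 0.64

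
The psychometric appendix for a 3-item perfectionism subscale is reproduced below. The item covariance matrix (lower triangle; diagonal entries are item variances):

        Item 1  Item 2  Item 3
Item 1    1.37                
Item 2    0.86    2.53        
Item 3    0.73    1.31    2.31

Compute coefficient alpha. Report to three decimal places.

ΣVar(i) = 1.37 + 2.53 + 2.31 = 6.21
Σ_{i<j} σ_ij = 2.90
Var(T) = 6.21 + 2 × 2.90 = 12.01
α = (k/(k−1))·(1 − ΣVar(i)/Var(T)) = (3/2)·(1 − 6.21/12.01) = 0.724

α = 0.724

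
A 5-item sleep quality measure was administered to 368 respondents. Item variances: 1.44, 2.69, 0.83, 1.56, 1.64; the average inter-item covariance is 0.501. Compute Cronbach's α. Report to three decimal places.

Cronbach's α = 0.689

Σσᵢ² = 1.44 + 2.69 + 0.83 + 1.56 + 1.64 = 8.16
Sum of the 10 distinct covariances = 10 × 0.501 = 5.010
Var(T) = Σσᵢ² + 2·Σcov = 8.16 + 2 × 5.010 = 18.180
α = (5/4)·(1 − 8.16/18.180) = 0.689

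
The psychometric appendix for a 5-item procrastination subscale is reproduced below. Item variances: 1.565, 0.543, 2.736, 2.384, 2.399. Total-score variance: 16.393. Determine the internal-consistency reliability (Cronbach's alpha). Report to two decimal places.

α = 0.52

sum of item variances = 1.565 + 0.543 + 2.736 + 2.384 + 2.399 = 9.627
α = (k/(k−1))·(1 − sum of item variances/total variance) = (5/4)·(1 − 9.627/16.393) = 0.52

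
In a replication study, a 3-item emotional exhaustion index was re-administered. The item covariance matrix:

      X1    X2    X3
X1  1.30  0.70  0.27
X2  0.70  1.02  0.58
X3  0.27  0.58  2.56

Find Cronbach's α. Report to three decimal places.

Cronbach's α = 0.583

Σσᵢ² = 1.30 + 1.02 + 2.56 = 4.88
Sum of off-diagonal covariances = 1.55
σ²_T = 4.88 + 2 × 1.55 = 7.98
α = (k/(k−1))·(1 − Σσᵢ²/σ²_T) = (3/2)·(1 − 4.88/7.98) = 0.583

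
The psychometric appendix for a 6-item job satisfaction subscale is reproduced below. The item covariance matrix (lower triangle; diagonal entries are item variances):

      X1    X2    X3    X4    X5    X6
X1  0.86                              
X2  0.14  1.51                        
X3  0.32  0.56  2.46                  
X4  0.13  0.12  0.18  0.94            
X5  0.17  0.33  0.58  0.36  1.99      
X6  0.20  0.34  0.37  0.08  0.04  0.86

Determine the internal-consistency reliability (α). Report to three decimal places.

α = 0.572

Σσᵢ² = 0.86 + 1.51 + 2.46 + 0.94 + 1.99 + 0.86 = 8.62
Sum of the distinct covariances = 3.92
Var(T) = 8.62 + 2 × 3.92 = 16.46
α = (k/(k−1))·(1 − Σσᵢ²/Var(T)) = (6/5)·(1 − 8.62/16.46) = 0.572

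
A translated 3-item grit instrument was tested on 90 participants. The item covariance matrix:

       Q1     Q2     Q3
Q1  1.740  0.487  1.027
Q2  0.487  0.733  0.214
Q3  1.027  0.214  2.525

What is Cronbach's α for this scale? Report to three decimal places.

ΣVar(i) = 1.740 + 0.733 + 2.525 = 4.998
Σ_{i<j} σ_ij = 1.728
σ²_T = 4.998 + 2 × 1.728 = 8.454
α = (k/(k−1))·(1 − ΣVar(i)/σ²_T) = (3/2)·(1 − 4.998/8.454) = 0.613

Cronbach's α = 0.613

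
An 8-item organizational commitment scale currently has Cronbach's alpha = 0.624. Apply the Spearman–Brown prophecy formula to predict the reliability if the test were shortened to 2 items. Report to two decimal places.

Length factor m = 2/8 = 0.2500
α' = m·α / (1 − (1−m)·α)
   = 2/8 × 0.624 / (1 − (1 − 2/8) × 0.624)
   = 0.1560 / 0.5320 = 0.29

predicted reliability = 0.29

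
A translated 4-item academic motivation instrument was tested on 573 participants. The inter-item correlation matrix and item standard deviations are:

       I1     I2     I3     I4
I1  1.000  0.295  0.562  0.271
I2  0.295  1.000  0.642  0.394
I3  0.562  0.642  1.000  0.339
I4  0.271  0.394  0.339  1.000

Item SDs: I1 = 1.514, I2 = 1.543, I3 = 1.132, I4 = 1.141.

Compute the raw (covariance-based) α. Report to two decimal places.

Σσ²ᵢ = 1.514² + 1.543² + 1.132² + 1.141² = 7.2564
Covariances σ_ij = r_ij · s_i · s_j:
  σ(I1,I2) = 0.295 × 1.514 × 1.543 = 0.6892
  σ(I1,I3) = 0.562 × 1.514 × 1.132 = 0.9632
  σ(I1,I4) = 0.271 × 1.514 × 1.141 = 0.4681
  σ(I2,I3) = 0.642 × 1.543 × 1.132 = 1.1214
  σ(I2,I4) = 0.394 × 1.543 × 1.141 = 0.6937
  σ(I3,I4) = 0.339 × 1.132 × 1.141 = 0.4379
σ²_T = Σσ²ᵢ + 2·Σσ_ij = 7.2564 + 2 × 4.3735 = 16.0034
α = (4/3)·(1 − 7.2564/16.0034) = 0.73

α = 0.73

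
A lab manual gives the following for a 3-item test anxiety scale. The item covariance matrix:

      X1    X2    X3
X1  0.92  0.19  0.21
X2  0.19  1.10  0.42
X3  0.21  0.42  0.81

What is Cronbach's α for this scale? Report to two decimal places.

α = 0.55

ΣVar(i) = 0.92 + 1.10 + 0.81 = 2.83
Σ_{i<j} σ_ij = 0.82
Var(T) = 2.83 + 2 × 0.82 = 4.47
α = (k/(k−1))·(1 − ΣVar(i)/Var(T)) = (3/2)·(1 − 2.83/4.47) = 0.55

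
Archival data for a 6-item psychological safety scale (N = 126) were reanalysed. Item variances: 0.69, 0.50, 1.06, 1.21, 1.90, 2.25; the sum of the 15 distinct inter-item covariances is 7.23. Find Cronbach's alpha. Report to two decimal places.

Cronbach's alpha = 0.79

Σσᵢ² = 0.69 + 0.50 + 1.06 + 1.21 + 1.90 + 2.25 = 7.61
Sum of distinct covariances = 7.23
σ²_T = Σσᵢ² + 2·Σcov = 7.61 + 2 × 7.23 = 22.07
α = (6/5)·(1 − 7.61/22.07) = 0.79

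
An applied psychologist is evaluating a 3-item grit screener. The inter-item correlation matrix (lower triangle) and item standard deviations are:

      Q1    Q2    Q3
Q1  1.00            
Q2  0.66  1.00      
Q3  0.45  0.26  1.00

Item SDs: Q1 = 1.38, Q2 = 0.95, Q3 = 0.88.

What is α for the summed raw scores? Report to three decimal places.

α = 0.715

Σσ²ᵢ = 1.38² + 0.95² + 0.88² = 3.5813
Covariances σ_ij = r_ij · s_i · s_j:
  σ(Q1,Q2) = 0.66 × 1.38 × 0.95 = 0.8653
  σ(Q1,Q3) = 0.45 × 1.38 × 0.88 = 0.5465
  σ(Q2,Q3) = 0.26 × 0.95 × 0.88 = 0.2174
σ²_T = Σσ²ᵢ + 2·Σσ_ij = 3.5813 + 2 × 1.6292 = 6.8397
α = (3/2)·(1 − 3.5813/6.8397) = 0.715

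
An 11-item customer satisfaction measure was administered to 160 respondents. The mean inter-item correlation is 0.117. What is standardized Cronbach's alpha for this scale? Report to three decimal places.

Standardized α = k·r̄ / (1 + (k−1)·r̄) = 11 × 0.117 / (1 + 10 × 0.117)
  = 1.2870 / 2.1700 = 0.593

standardized Cronbach's alpha = 0.593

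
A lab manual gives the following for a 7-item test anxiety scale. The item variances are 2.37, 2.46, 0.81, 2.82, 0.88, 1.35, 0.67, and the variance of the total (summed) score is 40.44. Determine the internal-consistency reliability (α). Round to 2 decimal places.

sum of item variances = 2.37 + 2.46 + 0.81 + 2.82 + 0.88 + 1.35 + 0.67 = 11.36
α = (k/(k−1))·(1 − sum of item variances/σ²_total) = (7/6)·(1 − 11.36/40.44) = 0.84

α = 0.84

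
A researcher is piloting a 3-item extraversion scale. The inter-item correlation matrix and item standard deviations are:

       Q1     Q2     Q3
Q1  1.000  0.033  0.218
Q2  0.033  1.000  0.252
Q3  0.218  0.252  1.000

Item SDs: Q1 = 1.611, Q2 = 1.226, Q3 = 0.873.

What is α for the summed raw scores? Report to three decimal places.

α = 0.313

Σσ²ᵢ = 1.611² + 1.226² + 0.873² = 4.8605
Covariances σ_ij = r_ij · s_i · s_j:
  σ(Q1,Q2) = 0.033 × 1.611 × 1.226 = 0.0652
  σ(Q1,Q3) = 0.218 × 1.611 × 0.873 = 0.3066
  σ(Q2,Q3) = 0.252 × 1.226 × 0.873 = 0.2697
σ²_T = Σσ²ᵢ + 2·Σσ_ij = 4.8605 + 2 × 0.6415 = 6.1435
α = (3/2)·(1 − 4.8605/6.1435) = 0.313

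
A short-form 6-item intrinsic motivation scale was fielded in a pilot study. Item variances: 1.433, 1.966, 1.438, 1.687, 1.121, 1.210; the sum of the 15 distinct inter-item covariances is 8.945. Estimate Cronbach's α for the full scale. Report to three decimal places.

α = 0.803

sum of item variances = 1.433 + 1.966 + 1.438 + 1.687 + 1.121 + 1.210 = 8.855
Sum of distinct covariances = 8.945
total variance = sum of item variances + 2·Σcov = 8.855 + 2 × 8.945 = 26.745
α = (6/5)·(1 − 8.855/26.745) = 0.803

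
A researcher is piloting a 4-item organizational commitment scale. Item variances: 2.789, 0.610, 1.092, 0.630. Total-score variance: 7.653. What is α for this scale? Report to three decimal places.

α = 0.441

ΣVar(i) = 2.789 + 0.610 + 1.092 + 0.630 = 5.121
α = (k/(k−1))·(1 − ΣVar(i)/σ²_total) = (4/3)·(1 − 5.121/7.653) = 0.441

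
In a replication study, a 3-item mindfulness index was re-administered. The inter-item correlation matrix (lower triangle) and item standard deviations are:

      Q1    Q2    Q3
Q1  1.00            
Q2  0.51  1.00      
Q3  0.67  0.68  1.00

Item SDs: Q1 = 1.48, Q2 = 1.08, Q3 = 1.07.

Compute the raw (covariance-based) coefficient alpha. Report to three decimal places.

Σσ²ᵢ = 1.48² + 1.08² + 1.07² = 4.5017
Covariances σ_ij = r_ij · s_i · s_j:
  σ(Q1,Q2) = 0.51 × 1.48 × 1.08 = 0.8152
  σ(Q1,Q3) = 0.67 × 1.48 × 1.07 = 1.0610
  σ(Q2,Q3) = 0.68 × 1.08 × 1.07 = 0.7858
σ²_T = Σσ²ᵢ + 2·Σσ_ij = 4.5017 + 2 × 2.6620 = 9.8257
α = (3/2)·(1 − 4.5017/9.8257) = 0.813

coefficient alpha = 0.813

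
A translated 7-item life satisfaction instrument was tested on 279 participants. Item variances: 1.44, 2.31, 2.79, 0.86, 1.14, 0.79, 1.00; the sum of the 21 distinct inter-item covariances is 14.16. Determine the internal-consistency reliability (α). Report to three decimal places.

sum of item variances = 1.44 + 2.31 + 2.79 + 0.86 + 1.14 + 0.79 + 1.00 = 10.33
Sum of distinct covariances = 14.16
total variance = sum of item variances + 2·Σcov = 10.33 + 2 × 14.16 = 38.65
α = (7/6)·(1 − 10.33/38.65) = 0.855

α = 0.855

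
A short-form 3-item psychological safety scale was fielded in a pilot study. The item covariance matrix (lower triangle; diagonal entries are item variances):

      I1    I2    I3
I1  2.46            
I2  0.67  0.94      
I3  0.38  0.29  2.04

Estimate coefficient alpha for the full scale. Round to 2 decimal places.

sum of item variances = 2.46 + 0.94 + 2.04 = 5.44
Sum of the distinct covariances = 1.34
total variance = 5.44 + 2 × 1.34 = 8.12
α = (k/(k−1))·(1 − sum of item variances/total variance) = (3/2)·(1 − 5.44/8.12) = 0.50

α = 0.50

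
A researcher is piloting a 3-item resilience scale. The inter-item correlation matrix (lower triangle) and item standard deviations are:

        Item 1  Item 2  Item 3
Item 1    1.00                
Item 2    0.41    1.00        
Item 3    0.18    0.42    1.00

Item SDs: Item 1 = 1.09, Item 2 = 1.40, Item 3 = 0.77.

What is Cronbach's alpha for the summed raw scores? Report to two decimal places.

Σσ²ᵢ = 1.09² + 1.40² + 0.77² = 3.7410
Covariances σ_ij = r_ij · s_i · s_j:
  σ(Item 1,Item 2) = 0.41 × 1.09 × 1.40 = 0.6257
  σ(Item 1,Item 3) = 0.18 × 1.09 × 0.77 = 0.1511
  σ(Item 2,Item 3) = 0.42 × 1.40 × 0.77 = 0.4528
σ²_T = Σσ²ᵢ + 2·Σσ_ij = 3.7410 + 2 × 1.2296 = 6.2002
α = (3/2)·(1 − 3.7410/6.2002) = 0.59

α = 0.59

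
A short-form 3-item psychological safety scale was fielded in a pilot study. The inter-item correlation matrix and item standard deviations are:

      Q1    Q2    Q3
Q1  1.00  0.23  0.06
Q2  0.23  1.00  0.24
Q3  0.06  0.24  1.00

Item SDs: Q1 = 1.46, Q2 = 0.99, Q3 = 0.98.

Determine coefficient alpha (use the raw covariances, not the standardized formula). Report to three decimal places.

coefficient alpha = 0.363

Σσ²ᵢ = 1.46² + 0.99² + 0.98² = 4.0721
Covariances σ_ij = r_ij · s_i · s_j:
  σ(Q1,Q2) = 0.23 × 1.46 × 0.99 = 0.3324
  σ(Q1,Q3) = 0.06 × 1.46 × 0.98 = 0.0858
  σ(Q2,Q3) = 0.24 × 0.99 × 0.98 = 0.2328
σ²_T = Σσ²ᵢ + 2·Σσ_ij = 4.0721 + 2 × 0.6510 = 5.3741
α = (3/2)·(1 − 4.0721/5.3741) = 0.363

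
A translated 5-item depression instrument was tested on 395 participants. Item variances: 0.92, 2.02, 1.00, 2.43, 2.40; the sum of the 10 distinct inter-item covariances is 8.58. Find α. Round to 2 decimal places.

α = 0.83

Σσᵢ² = 0.92 + 2.02 + 1.00 + 2.43 + 2.40 = 8.77
Sum of distinct covariances = 8.58
total variance = Σσᵢ² + 2·Σcov = 8.77 + 2 × 8.58 = 25.93
α = (5/4)·(1 − 8.77/25.93) = 0.83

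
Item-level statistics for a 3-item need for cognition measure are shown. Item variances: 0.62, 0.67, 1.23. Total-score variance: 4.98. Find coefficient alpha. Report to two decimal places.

ΣVar(i) = 0.62 + 0.67 + 1.23 = 2.52
α = (k/(k−1))·(1 − ΣVar(i)/total variance) = (3/2)·(1 − 2.52/4.98) = 0.74

α = 0.74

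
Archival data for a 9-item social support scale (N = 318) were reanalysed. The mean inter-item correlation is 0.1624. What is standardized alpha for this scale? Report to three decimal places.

standardized alpha = 0.636

Standardized α = k·r̄ / (1 + (k−1)·r̄) = 9 × 0.1624 / (1 + 8 × 0.1624)
  = 1.4616 / 2.2992 = 0.636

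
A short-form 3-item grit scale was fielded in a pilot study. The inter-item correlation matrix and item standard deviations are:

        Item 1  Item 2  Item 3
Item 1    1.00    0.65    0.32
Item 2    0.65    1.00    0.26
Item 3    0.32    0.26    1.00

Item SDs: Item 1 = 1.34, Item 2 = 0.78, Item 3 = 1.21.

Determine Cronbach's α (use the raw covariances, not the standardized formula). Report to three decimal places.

Σσ²ᵢ = 1.34² + 0.78² + 1.21² = 3.8681
Covariances σ_ij = r_ij · s_i · s_j:
  σ(Item 1,Item 2) = 0.65 × 1.34 × 0.78 = 0.6794
  σ(Item 1,Item 3) = 0.32 × 1.34 × 1.21 = 0.5188
  σ(Item 2,Item 3) = 0.26 × 0.78 × 1.21 = 0.2454
σ²_T = Σσ²ᵢ + 2·Σσ_ij = 3.8681 + 2 × 1.4436 = 6.7553
α = (3/2)·(1 − 3.8681/6.7553) = 0.641

Cronbach's α = 0.641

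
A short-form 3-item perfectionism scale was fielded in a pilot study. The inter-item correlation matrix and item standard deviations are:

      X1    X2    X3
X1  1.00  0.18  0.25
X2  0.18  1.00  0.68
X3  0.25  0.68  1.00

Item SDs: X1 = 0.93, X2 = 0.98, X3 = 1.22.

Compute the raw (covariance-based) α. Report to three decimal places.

Σσ²ᵢ = 0.93² + 0.98² + 1.22² = 3.3137
Covariances σ_ij = r_ij · s_i · s_j:
  σ(X1,X2) = 0.18 × 0.93 × 0.98 = 0.1641
  σ(X1,X3) = 0.25 × 0.93 × 1.22 = 0.2837
  σ(X2,X3) = 0.68 × 0.98 × 1.22 = 0.8130
σ²_T = Σσ²ᵢ + 2·Σσ_ij = 3.3137 + 2 × 1.2608 = 5.8353
α = (3/2)·(1 − 3.3137/5.8353) = 0.648

α = 0.648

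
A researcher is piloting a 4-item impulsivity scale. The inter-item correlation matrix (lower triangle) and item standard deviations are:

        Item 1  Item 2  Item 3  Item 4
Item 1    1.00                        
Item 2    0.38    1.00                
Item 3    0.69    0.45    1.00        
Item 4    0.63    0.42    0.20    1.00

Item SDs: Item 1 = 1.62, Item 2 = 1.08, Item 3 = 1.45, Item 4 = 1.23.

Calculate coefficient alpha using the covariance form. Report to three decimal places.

Σσ²ᵢ = 1.62² + 1.08² + 1.45² + 1.23² = 7.4062
Covariances σ_ij = r_ij · s_i · s_j:
  σ(Item 1,Item 2) = 0.38 × 1.62 × 1.08 = 0.6648
  σ(Item 1,Item 3) = 0.69 × 1.62 × 1.45 = 1.6208
  σ(Item 1,Item 4) = 0.63 × 1.62 × 1.23 = 1.2553
  σ(Item 2,Item 3) = 0.45 × 1.08 × 1.45 = 0.7047
  σ(Item 2,Item 4) = 0.42 × 1.08 × 1.23 = 0.5579
  σ(Item 3,Item 4) = 0.20 × 1.45 × 1.23 = 0.3567
σ²_T = Σσ²ᵢ + 2·Σσ_ij = 7.4062 + 2 × 5.1602 = 17.7266
α = (4/3)·(1 − 7.4062/17.7266) = 0.776

coefficient alpha = 0.776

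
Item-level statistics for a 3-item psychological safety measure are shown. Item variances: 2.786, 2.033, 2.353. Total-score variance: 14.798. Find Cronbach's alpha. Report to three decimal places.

sum of item variances = 2.786 + 2.033 + 2.353 = 7.172
α = (k/(k−1))·(1 − sum of item variances/σ²_total) = (3/2)·(1 − 7.172/14.798) = 0.773

Cronbach's alpha = 0.773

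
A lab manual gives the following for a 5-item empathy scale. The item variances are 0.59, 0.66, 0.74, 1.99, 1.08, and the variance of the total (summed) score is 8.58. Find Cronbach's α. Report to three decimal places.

Σσᵢ² = 0.59 + 0.66 + 0.74 + 1.99 + 1.08 = 5.06
α = (k/(k−1))·(1 − Σσᵢ²/Var(T)) = (5/4)·(1 − 5.06/8.58) = 0.513

Cronbach's α = 0.513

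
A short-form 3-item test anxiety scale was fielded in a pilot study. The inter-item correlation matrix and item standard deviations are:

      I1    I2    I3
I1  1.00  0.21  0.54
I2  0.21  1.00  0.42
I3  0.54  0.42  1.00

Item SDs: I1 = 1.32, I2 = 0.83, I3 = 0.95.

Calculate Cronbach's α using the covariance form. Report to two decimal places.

Cronbach's α = 0.64

Σσ²ᵢ = 1.32² + 0.83² + 0.95² = 3.3338
Covariances σ_ij = r_ij · s_i · s_j:
  σ(I1,I2) = 0.21 × 1.32 × 0.83 = 0.2301
  σ(I1,I3) = 0.54 × 1.32 × 0.95 = 0.6772
  σ(I2,I3) = 0.42 × 0.83 × 0.95 = 0.3312
σ²_T = Σσ²ᵢ + 2·Σσ_ij = 3.3338 + 2 × 1.2385 = 5.8108
α = (3/2)·(1 − 3.3338/5.8108) = 0.64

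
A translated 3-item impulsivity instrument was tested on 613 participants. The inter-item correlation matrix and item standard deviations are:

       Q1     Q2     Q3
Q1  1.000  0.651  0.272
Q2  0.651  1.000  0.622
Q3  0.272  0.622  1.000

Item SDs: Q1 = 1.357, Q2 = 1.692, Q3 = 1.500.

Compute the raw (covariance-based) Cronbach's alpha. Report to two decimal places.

Cronbach's alpha = 0.77

Σσ²ᵢ = 1.357² + 1.692² + 1.500² = 6.9543
Covariances σ_ij = r_ij · s_i · s_j:
  σ(Q1,Q2) = 0.651 × 1.357 × 1.692 = 1.4947
  σ(Q1,Q3) = 0.272 × 1.357 × 1.500 = 0.5537
  σ(Q2,Q3) = 0.622 × 1.692 × 1.500 = 1.5786
σ²_T = Σσ²ᵢ + 2·Σσ_ij = 6.9543 + 2 × 3.6270 = 14.2083
α = (3/2)·(1 − 6.9543/14.2083) = 0.77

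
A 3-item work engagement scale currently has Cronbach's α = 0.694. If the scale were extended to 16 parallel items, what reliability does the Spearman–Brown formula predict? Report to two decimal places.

predicted reliability = 0.92

Length factor m = 16/3 = 5.3333
α' = m·α / (1 + (m−1)·α)
   = 16/3 × 0.694 / (1 + (16/3 − 1) × 0.694)
   = 3.7013 / 4.0073 = 0.92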